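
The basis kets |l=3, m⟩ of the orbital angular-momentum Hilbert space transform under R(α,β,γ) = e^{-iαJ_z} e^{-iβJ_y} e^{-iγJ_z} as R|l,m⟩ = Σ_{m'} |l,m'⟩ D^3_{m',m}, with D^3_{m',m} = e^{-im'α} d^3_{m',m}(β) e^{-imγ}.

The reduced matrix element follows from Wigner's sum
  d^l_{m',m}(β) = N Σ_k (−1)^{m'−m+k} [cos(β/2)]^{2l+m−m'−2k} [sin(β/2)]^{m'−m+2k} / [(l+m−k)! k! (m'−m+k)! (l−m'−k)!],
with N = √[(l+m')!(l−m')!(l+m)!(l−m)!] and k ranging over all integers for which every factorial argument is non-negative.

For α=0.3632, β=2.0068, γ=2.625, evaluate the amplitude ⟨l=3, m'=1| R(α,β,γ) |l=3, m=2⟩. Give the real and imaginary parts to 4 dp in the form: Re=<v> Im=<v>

Re=-0.3678 Im=-0.2914

D^3_{1,2}(0.3632,2.0068,2.625) = e^{-i·1·0.3632}·d^3_{1,2}(2.0068)·e^{-i·2·2.625}. Compute d first:
With c≡cos(β/2)=0.537438 and s≡sin(β/2)=0.843303, N=[24·2·120·1]^{1/2}=75.894664
k: max(0,(2)−(1))=1 … min(3+(2),3−(1))=2
  k=1: (−1)^0·75.8947/(24)·0.5374^5·0.8433^1 = +0.119571
  k=2: (−1)^1·75.8947/(12)·0.5374^3·0.8433^3 = -0.588799
d^3_{1,2}(2.0068) = +0.119571 -0.588799 = -0.469227
Attach z-rotation phases: D = e^{-i(1)(0.3632)}·(-0.469227)·e^{-i(2)(2.625)} = -0.367795-0.291378i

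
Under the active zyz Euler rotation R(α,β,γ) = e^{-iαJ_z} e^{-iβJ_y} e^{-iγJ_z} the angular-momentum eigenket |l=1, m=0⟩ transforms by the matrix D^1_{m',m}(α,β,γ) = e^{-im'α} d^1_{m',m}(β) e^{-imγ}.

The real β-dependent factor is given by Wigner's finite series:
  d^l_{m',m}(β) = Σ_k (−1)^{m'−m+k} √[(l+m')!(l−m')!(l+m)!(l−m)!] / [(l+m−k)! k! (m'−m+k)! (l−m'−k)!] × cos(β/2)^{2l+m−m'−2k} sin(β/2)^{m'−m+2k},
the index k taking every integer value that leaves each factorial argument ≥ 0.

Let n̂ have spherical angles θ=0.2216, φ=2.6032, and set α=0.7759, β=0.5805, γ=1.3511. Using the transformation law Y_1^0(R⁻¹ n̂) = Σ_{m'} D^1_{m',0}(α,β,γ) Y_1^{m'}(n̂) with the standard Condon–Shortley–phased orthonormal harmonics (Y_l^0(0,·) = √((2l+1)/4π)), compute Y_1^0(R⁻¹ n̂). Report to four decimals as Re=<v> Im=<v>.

Re=0.3836 Im=0.0000

Need the full column D^1_{m',0} for m'=−1..1 at α=0.7759, β=0.5805, γ=1.3511.
cos(β/2)=0.958172, sin(β/2)=0.286192
d^1_{-1,0}: single k=1 term ⇒ +0.387807;  D = +0.276813+0.271604i
d^1_{0,0}: k∈[0..1] ⇒ +0.918094 -0.081906 = +0.836189;  D = +0.836189+0.000000i
d^1_{1,0}: single k=0 term ⇒ -0.387807;  D = -0.276813+0.271604i
Y_1^{m'}(θ=0.2216,φ=2.6032) and Σ D·Y over m':
  (+0.2768+0.2716i)·(-0.0652-0.0389i)  (+0.8362+0.0000i)·(+0.4767+0.0000i)  (-0.2768+0.2716i)·(+0.0652-0.0389i)
Y_1^0(R⁻¹ n̂) = +0.383631+0.000000i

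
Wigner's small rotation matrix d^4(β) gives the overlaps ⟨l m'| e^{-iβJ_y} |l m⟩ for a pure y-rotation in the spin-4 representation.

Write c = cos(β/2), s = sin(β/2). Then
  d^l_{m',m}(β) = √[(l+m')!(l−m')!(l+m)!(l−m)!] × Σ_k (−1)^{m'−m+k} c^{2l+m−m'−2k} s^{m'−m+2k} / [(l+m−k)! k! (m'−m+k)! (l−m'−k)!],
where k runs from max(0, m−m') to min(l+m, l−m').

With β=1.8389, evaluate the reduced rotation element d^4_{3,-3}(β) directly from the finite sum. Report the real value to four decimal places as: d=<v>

d=0.4909

d^4_{3,-3}(β=1.8389) via Wigner's sum:
c=cos(1.8389/2)=0.606258, s=sin(1.8389/2)=0.795268; N=√[5040·1·1·5040]=5040.000000
The bounds max(0,m−m')=0 and min(l+m,l−m')=1 give 2 terms
  k=0: (−1)^6·5040.0000/(720)·0.6063^2·0.7953^6 = +0.650870
  k=1: (−1)^7·5040.0000/(5040)·0.6063^0·0.7953^8 = -0.159996
d^4_{3,-3}(1.8389) = +0.650870 -0.159996 = +0.490874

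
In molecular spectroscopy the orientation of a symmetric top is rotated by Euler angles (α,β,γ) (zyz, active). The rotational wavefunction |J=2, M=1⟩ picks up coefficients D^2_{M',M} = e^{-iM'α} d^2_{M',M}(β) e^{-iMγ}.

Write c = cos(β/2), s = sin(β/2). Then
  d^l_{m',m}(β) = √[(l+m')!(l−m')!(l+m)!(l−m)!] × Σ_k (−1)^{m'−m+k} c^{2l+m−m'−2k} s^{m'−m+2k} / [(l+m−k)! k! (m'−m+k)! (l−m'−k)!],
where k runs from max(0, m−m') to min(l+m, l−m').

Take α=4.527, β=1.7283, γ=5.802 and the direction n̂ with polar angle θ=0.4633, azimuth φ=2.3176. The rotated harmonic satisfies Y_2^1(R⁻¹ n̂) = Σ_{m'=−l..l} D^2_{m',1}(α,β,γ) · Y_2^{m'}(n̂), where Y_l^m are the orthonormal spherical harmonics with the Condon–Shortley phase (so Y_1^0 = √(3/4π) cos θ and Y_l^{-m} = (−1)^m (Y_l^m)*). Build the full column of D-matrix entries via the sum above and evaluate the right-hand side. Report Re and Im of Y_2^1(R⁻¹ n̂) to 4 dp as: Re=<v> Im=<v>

Need the full column D^2_{m',1} for m'=−2..2 at α=4.527, β=1.7283, γ=5.802.
cos(β/2)=0.649287, sin(β/2)=0.760544
d^2_{-2,1}: single k=3 term ⇒ +0.571267;  D = -0.567789-0.062944i
d^2_{-1,1}: k∈[2..3] ⇒ +0.731548 -0.334577 = +0.396970;  D = +0.115718-0.379730i
d^2_{0,1}: k∈[1..2] ⇒ +0.509929 -0.699656 = -0.189727;  D = -0.168183-0.087812i
d^2_{1,1}: k∈[0..1] ⇒ +0.177724 -0.731548 = -0.553824;  D = +0.342428-0.435275i
d^2_{2,1}: single k=0 term ⇒ -0.416355;  D = +0.274173+0.313338i
Y_2^{m'}(θ=0.4633,φ=2.3176) and Σ D·Y over m':
  (-0.5678-0.0629i)·(-0.0059+0.0769i)  (+0.1157-0.3797i)·(-0.2098-0.2267i)  (-0.1682-0.0878i)·(+0.4418+0.0000i)  (+0.3424-0.4353i)·(+0.2098-0.2267i)  (+0.2742+0.3133i)·(-0.0059-0.0769i)
Y_2^1(R⁻¹ n̂) = -0.180779-0.220544i

Re=-0.1808 Im=-0.2205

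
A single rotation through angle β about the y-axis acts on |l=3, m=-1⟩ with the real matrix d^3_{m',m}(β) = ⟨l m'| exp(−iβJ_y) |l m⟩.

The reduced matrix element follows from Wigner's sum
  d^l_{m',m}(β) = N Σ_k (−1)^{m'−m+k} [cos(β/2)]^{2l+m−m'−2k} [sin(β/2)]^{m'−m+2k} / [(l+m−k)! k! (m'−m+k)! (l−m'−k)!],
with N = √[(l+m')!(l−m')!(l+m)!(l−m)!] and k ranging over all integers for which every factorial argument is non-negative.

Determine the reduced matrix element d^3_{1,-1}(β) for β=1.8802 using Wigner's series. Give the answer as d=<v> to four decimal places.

d=-0.4328

d^3_{1,-1}(β=1.8802) via Wigner's sum:
Half-angle: c=0.589707, s=0.807617. N=√(24·2·2·24)=48.000000
k∈{0,1,2} keeps every argument non-negative
  k=0: (−1)^2·48.0000/(8)·0.5897^4·0.8076^2 = +0.473269
  k=1: (−1)^3·48.0000/(6)·0.5897^2·0.8076^4 = -1.183545
  k=2: (−1)^4·48.0000/(48)·0.5897^0·0.8076^6 = +0.277481
d^3_{1,-1}(1.8802) = +0.473269 -1.183545 +0.277481 = -0.432795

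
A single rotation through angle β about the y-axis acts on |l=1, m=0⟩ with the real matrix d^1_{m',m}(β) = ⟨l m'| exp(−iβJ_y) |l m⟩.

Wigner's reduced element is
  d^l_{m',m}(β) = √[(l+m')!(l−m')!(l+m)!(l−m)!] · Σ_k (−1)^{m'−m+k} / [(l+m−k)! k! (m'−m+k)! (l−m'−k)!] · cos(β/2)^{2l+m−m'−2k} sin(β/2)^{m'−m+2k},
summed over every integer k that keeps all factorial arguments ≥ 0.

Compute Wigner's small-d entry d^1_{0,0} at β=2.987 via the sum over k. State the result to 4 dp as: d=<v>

d=-0.9881

d^1_{0,0}(β=2.987) via Wigner's sum:
With c≡cos(β/2)=0.077219 and s≡sin(β/2)=0.997014, N=[1·1·1·1]^{1/2}=1.000000
k: max(0,(0)−(0))=0 … min(1+(0),1−(0))=1
  k=0: (−1)^0·1.0000/(1)·0.0772^2·0.9970^0 = +0.005963
  k=1: (−1)^1·1.0000/(1)·0.0772^0·0.9970^2 = -0.994037
d^1_{0,0}(2.987) = +0.005963 -0.994037 = -0.988074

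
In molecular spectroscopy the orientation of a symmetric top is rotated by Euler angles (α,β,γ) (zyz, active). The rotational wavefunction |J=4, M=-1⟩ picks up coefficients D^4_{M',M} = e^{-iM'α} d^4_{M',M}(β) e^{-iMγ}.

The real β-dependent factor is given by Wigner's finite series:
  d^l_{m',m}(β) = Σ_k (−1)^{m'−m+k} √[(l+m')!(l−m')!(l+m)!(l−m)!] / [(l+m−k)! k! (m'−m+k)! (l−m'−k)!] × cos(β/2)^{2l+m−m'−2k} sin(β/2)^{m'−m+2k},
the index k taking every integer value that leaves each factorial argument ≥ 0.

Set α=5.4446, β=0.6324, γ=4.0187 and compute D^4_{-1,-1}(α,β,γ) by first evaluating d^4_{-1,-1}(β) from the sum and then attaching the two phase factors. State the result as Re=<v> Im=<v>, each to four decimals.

Re=0.1824 Im=0.0070

First d^4_{-1,-1}(β=0.6324), then the phase factors e^{-i(-1)α} and e^{-i(-1)γ}:
c=cos(0.6324/2)=0.950424, s=sin(0.6324/2)=0.310957; N=√[6·120·6·120]=720.000000
Admissible k: 0..3 (factorial args all ≥0)
  k=0: (−1)^0·720.0000/(720)·0.9504^8·0.3110^0 = +0.665792
  k=1: (−1)^1·720.0000/(48)·0.9504^6·0.3110^2 = -1.069047
  k=2: (−1)^2·720.0000/(24)·0.9504^4·0.3110^4 = +0.228872
  k=3: (−1)^3·720.0000/(72)·0.9504^2·0.3110^6 = -0.008167
d^4_{-1,-1}(0.6324) = +0.665792 -1.069047 +0.228872 -0.008167 = -0.182548
Attach z-rotation phases: D = e^{-i(-1)(5.4446)}·(-0.182548)·e^{-i(-1)(4.0187)} = +0.182413+0.007030i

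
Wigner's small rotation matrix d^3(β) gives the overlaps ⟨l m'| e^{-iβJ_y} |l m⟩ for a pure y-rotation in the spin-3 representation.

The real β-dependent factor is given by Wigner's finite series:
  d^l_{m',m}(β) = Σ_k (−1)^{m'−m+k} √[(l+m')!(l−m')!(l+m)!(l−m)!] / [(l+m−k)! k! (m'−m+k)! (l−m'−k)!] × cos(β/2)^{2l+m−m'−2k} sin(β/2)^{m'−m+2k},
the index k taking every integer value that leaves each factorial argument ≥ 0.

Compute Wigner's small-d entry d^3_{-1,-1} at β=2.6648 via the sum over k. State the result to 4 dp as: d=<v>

d^3_{-1,-1}(β=2.6648) via Wigner's sum:
c=cos(2.6648/2)=0.236145, s=sin(2.6648/2)=0.971718; N=√[2·24·2·24]=48.000000
Admissible k: 0..2 (factorial args all ≥0)
  k=0: (−1)^0·48.0000/(48)·0.2361^6·0.9717^0 = +0.000173
  k=1: (−1)^1·48.0000/(6)·0.2361^4·0.9717^2 = -0.023490
  k=2: (−1)^2·48.0000/(8)·0.2361^2·0.9717^4 = +0.298310
d^3_{-1,-1}(2.6648) = +0.000173 -0.023490 +0.298310 = +0.274994

d=0.2750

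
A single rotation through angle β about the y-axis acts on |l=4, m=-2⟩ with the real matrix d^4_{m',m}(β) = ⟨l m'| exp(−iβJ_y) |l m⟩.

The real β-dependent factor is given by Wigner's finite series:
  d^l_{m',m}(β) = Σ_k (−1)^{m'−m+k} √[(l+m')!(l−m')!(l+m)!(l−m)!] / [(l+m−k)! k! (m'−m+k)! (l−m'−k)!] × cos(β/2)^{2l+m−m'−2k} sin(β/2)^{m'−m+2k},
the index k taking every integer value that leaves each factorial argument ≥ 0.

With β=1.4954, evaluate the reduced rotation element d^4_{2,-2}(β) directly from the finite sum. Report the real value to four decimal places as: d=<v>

d^4_{2,-2}(β=1.4954) via Wigner's sum:
With c≡cos(β/2)=0.733255 and s≡sin(β/2)=0.679954, N=[720·2·2·720]^{1/2}=1440.000000
k∈{0,1,2} keeps every argument non-negative
  k=0: (−1)^4·1440.0000/(96)·0.7333^4·0.6800^4 = +0.926892
  k=1: (−1)^5·1440.0000/(120)·0.7333^2·0.6800^6 = -0.637630
  k=2: (−1)^6·1440.0000/(1440)·0.7333^0·0.6800^8 = +0.045692
d^4_{2,-2}(1.4954) = +0.926892 -0.637630 +0.045692 = +0.334954

d=0.3350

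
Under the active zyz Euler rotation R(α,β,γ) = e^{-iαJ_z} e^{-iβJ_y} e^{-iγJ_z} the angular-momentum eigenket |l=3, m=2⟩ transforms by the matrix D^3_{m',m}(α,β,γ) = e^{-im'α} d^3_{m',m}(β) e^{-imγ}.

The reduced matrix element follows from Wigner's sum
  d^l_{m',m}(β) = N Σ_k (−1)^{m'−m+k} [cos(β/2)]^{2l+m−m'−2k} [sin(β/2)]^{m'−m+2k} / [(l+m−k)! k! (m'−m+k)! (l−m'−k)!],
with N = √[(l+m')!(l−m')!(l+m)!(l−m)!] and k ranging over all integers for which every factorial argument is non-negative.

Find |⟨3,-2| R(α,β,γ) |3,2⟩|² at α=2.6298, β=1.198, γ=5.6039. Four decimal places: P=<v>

P=0.0977

First d^3_{-2,2}(β=1.198), then the phase factors e^{-i(-2)α} and e^{-i(2)γ}:
c=cos(1.198/2)=0.825900, s=sin(1.198/2)=0.563817; N=√[1·120·120·1]=120.000000
k: max(0,(2)−(-2))=4 … min(3+(2),3−(-2))=5
  k=4: (−1)^0·120.0000/(24)·0.8259^2·0.5638^4 = +0.344649
  k=5: (−1)^1·120.0000/(120)·0.8259^0·0.5638^6 = -0.032124
d^3_{-2,2}(1.198) = +0.344649 -0.032124 = +0.312525
|D^3_{-2,2}|² = |d^3_{-2,2}(β)|² = (+0.312525)² = 0.097672 (the z-rotation phases have unit modulus)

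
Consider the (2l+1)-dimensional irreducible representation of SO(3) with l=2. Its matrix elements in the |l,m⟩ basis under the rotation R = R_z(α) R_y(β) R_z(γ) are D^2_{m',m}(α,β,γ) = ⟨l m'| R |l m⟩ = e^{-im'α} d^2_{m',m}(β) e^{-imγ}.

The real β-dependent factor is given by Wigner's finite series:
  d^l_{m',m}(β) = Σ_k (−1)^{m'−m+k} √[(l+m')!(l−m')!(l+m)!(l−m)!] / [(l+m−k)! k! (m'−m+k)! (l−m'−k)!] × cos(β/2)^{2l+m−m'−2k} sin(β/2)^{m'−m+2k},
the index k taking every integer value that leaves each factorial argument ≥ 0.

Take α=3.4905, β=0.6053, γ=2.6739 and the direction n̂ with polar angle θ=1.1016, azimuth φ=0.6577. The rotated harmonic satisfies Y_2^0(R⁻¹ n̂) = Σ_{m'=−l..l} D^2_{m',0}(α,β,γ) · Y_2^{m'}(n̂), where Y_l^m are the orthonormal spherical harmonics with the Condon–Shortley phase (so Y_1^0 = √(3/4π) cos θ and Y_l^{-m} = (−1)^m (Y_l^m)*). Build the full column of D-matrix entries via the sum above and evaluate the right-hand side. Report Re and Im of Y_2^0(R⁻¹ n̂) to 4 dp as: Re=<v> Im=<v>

Re=-0.3036 Im=0.0000

Need the full column D^2_{m',0} for m'=−2..2 at α=3.4905, β=0.6053, γ=2.6739.
cos(β/2)=0.954550, sin(β/2)=0.298051
d^2_{-2,0}: single k=2 term ⇒ +0.198268;  D = +0.151923+0.127396i
d^2_{-1,0}: k∈[1..2] ⇒ +0.634983 -0.061908 = +0.573075;  D = -0.538545-0.195918i
d^2_{0,0}: k∈[0..2] ⇒ +0.830223 -0.323771 +0.007892 = +0.514343;  D = +0.514343+0.000000i
d^2_{1,0}: k∈[0..1] ⇒ -0.634983 +0.061908 = -0.573075;  D = +0.538545-0.195918i
d^2_{2,0}: single k=0 term ⇒ +0.198268;  D = +0.151923-0.127396i
Y_2^{m'}(θ=1.1016,φ=0.6577) and Σ D·Y over m':
  (+0.1519+0.1274i)·(+0.0776-0.2973i)  (-0.5385-0.1959i)·(+0.2466-0.1905i)  (+0.5143+0.0000i)·(-0.1219+0.0000i)  (+0.5385-0.1959i)·(-0.2466-0.1905i)  (+0.1519-0.1274i)·(+0.0776+0.2973i)
Y_2^0(R⁻¹ n̂) = -0.303591+0.000000i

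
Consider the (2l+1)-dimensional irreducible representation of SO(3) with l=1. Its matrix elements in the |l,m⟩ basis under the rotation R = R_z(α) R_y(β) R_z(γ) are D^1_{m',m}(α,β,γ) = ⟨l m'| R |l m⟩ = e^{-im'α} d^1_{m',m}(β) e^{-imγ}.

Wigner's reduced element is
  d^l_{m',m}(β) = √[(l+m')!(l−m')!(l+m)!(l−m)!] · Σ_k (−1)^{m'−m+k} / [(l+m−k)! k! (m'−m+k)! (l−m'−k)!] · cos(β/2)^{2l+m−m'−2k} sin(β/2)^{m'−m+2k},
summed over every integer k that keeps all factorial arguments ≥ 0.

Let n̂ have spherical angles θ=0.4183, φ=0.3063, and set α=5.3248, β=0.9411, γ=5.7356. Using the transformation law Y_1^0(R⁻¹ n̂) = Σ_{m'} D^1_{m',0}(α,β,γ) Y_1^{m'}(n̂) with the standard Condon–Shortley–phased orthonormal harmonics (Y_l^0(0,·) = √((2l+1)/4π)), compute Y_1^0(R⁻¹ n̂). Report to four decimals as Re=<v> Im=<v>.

Need the full column D^1_{m',0} for m'=−1..1 at α=5.3248, β=0.9411, γ=5.7356.
cos(β/2)=0.891319, sin(β/2)=0.453377
d^1_{-1,0}: single k=1 term ⇒ +0.571488;  D = +0.328515-0.467628i
d^1_{0,0}: k∈[0..1] ⇒ +0.794450 -0.205550 = +0.588899;  D = +0.588899+0.000000i
d^1_{1,0}: single k=0 term ⇒ -0.571488;  D = -0.328515-0.467628i
Y_1^{m'}(θ=0.4183,φ=0.3063) and Σ D·Y over m':
  (+0.3285-0.4676i)·(+0.1338-0.0423i)  (+0.5889+0.0000i)·(+0.4465+0.0000i)  (-0.3285-0.4676i)·(-0.1338-0.0423i)
Y_1^0(R⁻¹ n̂) = +0.311269+0.000000i

Re=0.3113 Im=0.0000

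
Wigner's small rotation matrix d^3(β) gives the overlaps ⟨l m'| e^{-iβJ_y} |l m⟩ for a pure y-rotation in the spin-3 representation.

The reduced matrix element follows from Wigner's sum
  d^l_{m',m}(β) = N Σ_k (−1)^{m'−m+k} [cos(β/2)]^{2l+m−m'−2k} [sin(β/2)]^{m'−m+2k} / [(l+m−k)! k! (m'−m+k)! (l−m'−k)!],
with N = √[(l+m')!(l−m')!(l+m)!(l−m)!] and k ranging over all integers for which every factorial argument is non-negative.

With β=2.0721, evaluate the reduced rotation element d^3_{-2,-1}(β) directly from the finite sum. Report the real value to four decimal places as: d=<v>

d^3_{-2,-1}(β=2.0721) via Wigner's sum:
With c≡cos(β/2)=0.509623 and s≡sin(β/2)=0.860398, N=[1·120·2·24]^{1/2}=75.894664
Admissible k: 1..2 (factorial args all ≥0)
  k=1: (−1)^0·75.8947/(24)·0.5096^5·0.8604^1 = +0.093528
  k=2: (−1)^1·75.8947/(12)·0.5096^3·0.8604^3 = -0.533181
d^3_{-2,-1}(2.0721) = +0.093528 -0.533181 = -0.439653

d=-0.4397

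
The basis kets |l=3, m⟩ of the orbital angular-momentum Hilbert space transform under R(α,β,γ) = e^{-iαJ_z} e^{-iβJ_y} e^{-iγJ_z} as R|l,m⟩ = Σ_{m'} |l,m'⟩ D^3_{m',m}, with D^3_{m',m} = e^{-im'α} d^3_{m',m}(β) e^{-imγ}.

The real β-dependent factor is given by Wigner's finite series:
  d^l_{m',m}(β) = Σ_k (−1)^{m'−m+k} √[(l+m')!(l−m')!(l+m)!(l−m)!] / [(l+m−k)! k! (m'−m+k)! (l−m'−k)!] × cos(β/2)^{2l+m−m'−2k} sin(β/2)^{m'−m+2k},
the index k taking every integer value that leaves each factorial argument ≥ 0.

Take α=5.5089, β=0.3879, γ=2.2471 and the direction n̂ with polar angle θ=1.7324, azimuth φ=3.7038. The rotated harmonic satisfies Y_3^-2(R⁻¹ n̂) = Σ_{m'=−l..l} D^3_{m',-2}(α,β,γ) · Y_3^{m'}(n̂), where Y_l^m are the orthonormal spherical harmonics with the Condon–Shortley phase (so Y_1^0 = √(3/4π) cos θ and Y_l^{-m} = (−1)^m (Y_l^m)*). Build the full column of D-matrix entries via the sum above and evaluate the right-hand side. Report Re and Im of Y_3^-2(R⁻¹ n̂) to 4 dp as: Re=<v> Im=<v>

Re=0.0214 Im=-0.2264

Need the full column D^3_{m',-2} for m'=−3..3 at α=5.5089, β=0.3879, γ=2.2471.
cos(β/2)=0.981251, sin(β/2)=0.192736
d^3_{-3,-2}: single k=1 term ⇒ +0.429476;  D = -0.242694+0.354329i
d^3_{-2,-2}: k∈[0..1] ⇒ +0.892647 -0.172194 = +0.720453;  D = -0.706664+0.140280i
d^3_{-1,-2}: k∈[0..1] ⇒ -0.554451 +0.042782 = -0.511669;  D = +0.428462+0.279688i
d^3_{0,-2}: k∈[0..1] ⇒ +0.188629 -0.007277 = +0.181351;  D = -0.039256-0.177052i
d^3_{1,-2}: k∈[0..1] ⇒ -0.042782 +0.000825 = -0.041957;  D = -0.022148+0.035635i
d^3_{2,-2}: k∈[0..1] ⇒ +0.006643 -0.000051 = +0.006592;  D = +0.006402-0.001570i
d^3_{3,-2}: single k=0 term ⇒ -0.000639;  D = -0.000550-0.000325i
Y_3^{m'}(θ=1.7324,φ=3.7038) and Σ D·Y over m':
  (-0.2427+0.3543i)·(+0.0464+0.3984i)  (-0.7067+0.1403i)·(-0.0692+0.1445i)  (+0.4285+0.2797i)·(+0.2349-0.1480i)  (-0.0393-0.1771i)·(+0.1724+0.0000i)  (-0.0221+0.0356i)·(-0.2349-0.1480i)  (+0.0064-0.0016i)·(-0.0692-0.1445i)  (-0.0006-0.0003i)·(-0.0464+0.3984i)
Y_3^-2(R⁻¹ n̂) = +0.021428-0.226419i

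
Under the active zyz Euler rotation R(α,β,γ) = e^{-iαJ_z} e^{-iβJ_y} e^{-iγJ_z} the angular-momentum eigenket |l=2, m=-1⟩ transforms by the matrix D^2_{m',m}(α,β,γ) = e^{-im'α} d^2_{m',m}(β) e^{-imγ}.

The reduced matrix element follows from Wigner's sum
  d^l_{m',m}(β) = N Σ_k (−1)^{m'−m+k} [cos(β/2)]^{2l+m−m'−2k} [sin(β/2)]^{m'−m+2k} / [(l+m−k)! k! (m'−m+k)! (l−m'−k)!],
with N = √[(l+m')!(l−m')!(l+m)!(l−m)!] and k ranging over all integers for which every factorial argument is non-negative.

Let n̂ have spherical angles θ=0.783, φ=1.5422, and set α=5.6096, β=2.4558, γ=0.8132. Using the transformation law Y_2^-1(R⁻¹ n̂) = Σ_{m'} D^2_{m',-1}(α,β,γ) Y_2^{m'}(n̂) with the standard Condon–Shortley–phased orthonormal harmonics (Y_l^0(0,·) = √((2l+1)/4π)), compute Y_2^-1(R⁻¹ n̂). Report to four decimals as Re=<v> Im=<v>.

Need the full column D^2_{m',-1} for m'=−2..2 at α=5.6096, β=2.4558, γ=0.8132.
cos(β/2)=0.336216, sin(β/2)=0.941785
d^2_{-2,-1}: single k=1 term ⇒ +0.071588;  D = +0.061622-0.036435i
d^2_{-1,-1}: k∈[0..1] ⇒ +0.012778 -0.300789 = -0.288011;  D = -0.285208-0.040080i
d^2_{0,-1}: k∈[0..1] ⇒ -0.087677 +0.687938 = +0.600262;  D = +0.412486+0.436084i
d^2_{1,-1}: k∈[0..1] ⇒ +0.300789 -0.786696 = -0.485907;  D = -0.040774-0.484193i
d^2_{2,-1}: single k=0 term ⇒ -0.561699;  D = +0.312309-0.466872i
Y_2^{m'}(θ=0.783,φ=1.5422) and Σ D·Y over m':
  (+0.0616-0.0364i)·(-0.1919-0.0110i)  (-0.2852-0.0401i)·(+0.0110-0.3861i)  (+0.4125+0.4361i)·(+0.1600+0.0000i)  (-0.0408-0.4842i)·(-0.0110-0.3861i)  (+0.3123-0.4669i)·(-0.1919+0.0110i)
Y_2^-1(R⁻¹ n̂) = -0.206171+0.299866i

Re=-0.2062 Im=0.2999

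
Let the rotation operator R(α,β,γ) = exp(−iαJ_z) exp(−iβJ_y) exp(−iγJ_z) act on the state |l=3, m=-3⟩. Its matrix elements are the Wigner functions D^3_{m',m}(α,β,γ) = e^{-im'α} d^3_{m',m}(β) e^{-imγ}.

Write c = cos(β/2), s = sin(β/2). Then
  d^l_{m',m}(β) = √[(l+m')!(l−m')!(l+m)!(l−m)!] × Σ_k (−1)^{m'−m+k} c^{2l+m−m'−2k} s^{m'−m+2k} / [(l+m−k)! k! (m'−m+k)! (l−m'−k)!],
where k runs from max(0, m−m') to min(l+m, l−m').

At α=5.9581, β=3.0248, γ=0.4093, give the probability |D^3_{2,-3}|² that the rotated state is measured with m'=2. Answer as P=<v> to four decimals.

First d^3_{2,-3}(β=3.0248), then the phase factors e^{-i(2)α} and e^{-i(-3)γ}:
Half-angle: c=0.058363, s=0.998295. N=√(120·1·1·720)=293.938769
The bounds max(0,m−m')=0 and min(l+m,l−m')=0 give 1 term
  k=0: (−1)^5·293.9388/(120)·0.0584^1·0.9983^5 = -0.141746
d^3_{2,-3}(3.0248) = -0.141746
|D^3_{2,-3}|² = |d^3_{2,-3}(β)|² = (-0.141746)² = 0.020092 (the z-rotation phases have unit modulus)

P=0.0201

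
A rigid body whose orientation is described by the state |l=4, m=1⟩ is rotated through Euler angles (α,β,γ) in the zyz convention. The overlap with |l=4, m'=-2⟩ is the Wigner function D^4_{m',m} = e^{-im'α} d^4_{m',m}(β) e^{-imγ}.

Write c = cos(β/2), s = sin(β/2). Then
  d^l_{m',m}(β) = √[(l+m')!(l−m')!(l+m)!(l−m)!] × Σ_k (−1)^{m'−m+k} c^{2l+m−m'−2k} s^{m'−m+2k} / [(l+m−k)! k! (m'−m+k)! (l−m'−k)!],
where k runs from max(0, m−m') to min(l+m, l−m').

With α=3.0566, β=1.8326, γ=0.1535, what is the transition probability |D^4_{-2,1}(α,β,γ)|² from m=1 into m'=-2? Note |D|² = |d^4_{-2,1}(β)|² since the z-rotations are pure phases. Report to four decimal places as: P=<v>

P=0.1622

First d^4_{-2,1}(β=1.8326), then the phase factors e^{-i(-2)α} and e^{-i(1)γ}:
c=cos(1.8326/2)=0.608760, s=sin(1.8326/2)=0.793355; N=√[2·720·120·6]=1018.233765
Admissible k: 3..5 (factorial args all ≥0)
  k=3: (−1)^0·1018.2338/(72)·0.6088^5·0.7934^3 = +0.590400
  k=4: (−1)^1·1018.2338/(48)·0.6088^3·0.7934^5 = -1.504114
  k=5: (−1)^2·1018.2338/(240)·0.6088^1·0.7934^7 = +0.510921
d^4_{-2,1}(1.8326) = +0.590400 -1.504114 +0.510921 = -0.402793
|D^4_{-2,1}|² = |d^4_{-2,1}(β)|² = (-0.402793)² = 0.162242 (the z-rotation phases have unit modulus)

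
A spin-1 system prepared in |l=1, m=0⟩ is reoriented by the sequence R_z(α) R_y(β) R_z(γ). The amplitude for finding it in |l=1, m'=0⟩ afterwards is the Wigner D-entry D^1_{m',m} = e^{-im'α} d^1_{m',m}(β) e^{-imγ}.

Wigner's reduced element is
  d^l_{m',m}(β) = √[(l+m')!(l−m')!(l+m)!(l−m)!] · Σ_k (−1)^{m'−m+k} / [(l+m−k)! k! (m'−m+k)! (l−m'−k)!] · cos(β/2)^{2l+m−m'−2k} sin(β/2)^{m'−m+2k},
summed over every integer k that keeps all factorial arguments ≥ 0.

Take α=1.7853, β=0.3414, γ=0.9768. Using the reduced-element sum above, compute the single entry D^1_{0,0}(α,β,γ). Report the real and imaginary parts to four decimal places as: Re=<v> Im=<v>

Split into d^1_{0,0}(β=0.3414) × two z-phases.
With c≡cos(β/2)=0.985466 and s≡sin(β/2)=0.169872, N=[1·1·1·1]^{1/2}=1.000000
k∈{0,1} keeps every argument non-negative
  k=0: (−1)^0·1.0000/(1)·0.9855^2·0.1699^0 = +0.971143
  k=1: (−1)^1·1.0000/(1)·0.9855^0·0.1699^2 = -0.028857
d^1_{0,0}(0.3414) = +0.971143 -0.028857 = +0.942287
D = (+1.000000+0.000000i)·(+0.942287)·(+1.000000+0.000000i) = +0.942287+0.000000i

Re=0.9423 Im=0.0000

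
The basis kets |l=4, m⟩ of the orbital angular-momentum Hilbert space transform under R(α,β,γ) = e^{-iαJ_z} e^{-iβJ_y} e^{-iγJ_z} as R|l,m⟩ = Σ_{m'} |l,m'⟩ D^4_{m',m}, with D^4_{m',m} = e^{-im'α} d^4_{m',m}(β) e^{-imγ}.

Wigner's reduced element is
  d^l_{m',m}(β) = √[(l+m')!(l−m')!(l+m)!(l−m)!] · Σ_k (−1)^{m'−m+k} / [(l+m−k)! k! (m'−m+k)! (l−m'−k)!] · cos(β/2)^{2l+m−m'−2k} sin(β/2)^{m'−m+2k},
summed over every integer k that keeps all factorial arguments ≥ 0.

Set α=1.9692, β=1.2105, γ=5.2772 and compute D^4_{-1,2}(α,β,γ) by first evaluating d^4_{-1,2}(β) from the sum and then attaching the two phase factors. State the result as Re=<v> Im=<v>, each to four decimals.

Re=-0.2294 Im=-0.2558

D^4_{-1,2}(1.9692,1.2105,5.2772) = e^{-i·-1·1.9692}·d^4_{-1,2}(1.2105)·e^{-i·2·5.2772}. Compute d first:
c=cos(1.2105/2)=0.822360, s=sin(1.2105/2)=0.568968; N=√[6·120·720·2]=1018.233765
k: max(0,(2)−(-1))=3 … min(4+(2),4−(-1))=5
  k=3: (−1)^0·1018.2338/(72)·0.8224^5·0.5690^3 = +0.979687
  k=4: (−1)^1·1018.2338/(48)·0.8224^3·0.5690^5 = -0.703445
  k=5: (−1)^2·1018.2338/(240)·0.8224^1·0.5690^7 = +0.067346
d^4_{-1,2}(1.2105) = +0.979687 -0.703445 +0.067346 = +0.343588
D = (-0.387948+0.921681i)·(+0.343588)·(-0.427002+0.904251i) = -0.229440-0.255754i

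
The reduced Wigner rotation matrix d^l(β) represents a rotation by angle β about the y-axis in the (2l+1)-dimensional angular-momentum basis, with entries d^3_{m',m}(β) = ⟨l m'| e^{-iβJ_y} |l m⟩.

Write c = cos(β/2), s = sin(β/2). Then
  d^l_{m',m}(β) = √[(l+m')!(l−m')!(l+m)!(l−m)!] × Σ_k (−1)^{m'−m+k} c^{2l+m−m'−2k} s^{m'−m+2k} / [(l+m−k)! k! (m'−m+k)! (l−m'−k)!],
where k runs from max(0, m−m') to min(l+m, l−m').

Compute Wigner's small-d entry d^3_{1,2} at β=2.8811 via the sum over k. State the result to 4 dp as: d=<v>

d^3_{1,2}(β=2.8811) via Wigner's sum:
c=cos(2.8811/2)=0.129878, s=sin(2.8811/2)=0.991530; N=√[24·2·120·1]=75.894664
k∈{1,2} keeps every argument non-negative
  k=1: (−1)^0·75.8947/(24)·0.1299^5·0.9915^1 = +0.000116
  k=2: (−1)^1·75.8947/(12)·0.1299^3·0.9915^3 = -0.013507
d^3_{1,2}(2.8811) = +0.000116 -0.013507 = -0.013391

d=-0.0134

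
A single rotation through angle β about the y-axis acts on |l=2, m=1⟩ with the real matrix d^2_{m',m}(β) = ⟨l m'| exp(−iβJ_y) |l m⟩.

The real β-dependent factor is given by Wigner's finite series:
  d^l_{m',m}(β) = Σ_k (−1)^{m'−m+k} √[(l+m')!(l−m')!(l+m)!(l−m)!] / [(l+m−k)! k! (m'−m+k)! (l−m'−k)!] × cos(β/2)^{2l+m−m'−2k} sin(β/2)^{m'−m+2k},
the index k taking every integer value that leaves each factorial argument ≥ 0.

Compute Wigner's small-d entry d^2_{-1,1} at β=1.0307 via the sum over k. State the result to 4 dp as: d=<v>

d=0.4927

d^2_{-1,1}(β=1.0307) via Wigner's sum:
c=cos(1.0307/2)=0.870120, s=sin(1.0307/2)=0.492839; N=√[1·6·6·1]=6.000000
Admissible k: 2..3 (factorial args all ≥0)
  k=2: (−1)^0·6.0000/(2)·0.8701^2·0.4928^2 = +0.551684
  k=3: (−1)^1·6.0000/(6)·0.8701^0·0.4928^4 = -0.058996
d^2_{-1,1}(1.0307) = +0.551684 -0.058996 = +0.492689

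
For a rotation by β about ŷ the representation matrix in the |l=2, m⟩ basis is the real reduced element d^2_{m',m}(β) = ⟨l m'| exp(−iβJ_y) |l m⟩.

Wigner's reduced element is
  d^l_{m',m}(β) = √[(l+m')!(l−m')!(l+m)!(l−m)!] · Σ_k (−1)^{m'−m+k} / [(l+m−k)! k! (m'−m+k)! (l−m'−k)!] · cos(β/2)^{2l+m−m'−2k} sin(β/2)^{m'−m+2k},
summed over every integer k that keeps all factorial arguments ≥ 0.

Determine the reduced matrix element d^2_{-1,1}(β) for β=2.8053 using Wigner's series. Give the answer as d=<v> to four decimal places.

d^2_{-1,1}(β=2.8053) via Wigner's sum:
c=cos(2.8053/2)=0.167355, s=sin(2.8053/2)=0.985897; N=√[1·6·6·1]=6.000000
Admissible k: 2..3 (factorial args all ≥0)
  k=2: (−1)^0·6.0000/(2)·0.1674^2·0.9859^2 = +0.081670
  k=3: (−1)^1·6.0000/(6)·0.1674^0·0.9859^4 = -0.944769
d^2_{-1,1}(2.8053) = +0.081670 -0.944769 = -0.863099

d=-0.8631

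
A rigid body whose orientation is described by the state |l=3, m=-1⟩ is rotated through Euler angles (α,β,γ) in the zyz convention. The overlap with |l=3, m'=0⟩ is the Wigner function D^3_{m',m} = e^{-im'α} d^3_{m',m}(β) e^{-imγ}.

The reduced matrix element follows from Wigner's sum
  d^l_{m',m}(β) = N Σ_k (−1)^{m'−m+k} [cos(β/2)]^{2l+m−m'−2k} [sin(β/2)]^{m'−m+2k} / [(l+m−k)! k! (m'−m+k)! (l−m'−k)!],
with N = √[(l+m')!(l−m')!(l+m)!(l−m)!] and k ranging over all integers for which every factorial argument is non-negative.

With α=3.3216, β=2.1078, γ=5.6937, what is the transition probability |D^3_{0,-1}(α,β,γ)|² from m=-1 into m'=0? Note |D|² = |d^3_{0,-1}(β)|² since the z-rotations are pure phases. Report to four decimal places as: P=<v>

P=0.0132

First d^3_{0,-1}(β=2.1078), then the phase factors e^{-i(0)α} and e^{-i(-1)γ}:
Half-angle: c=0.494184, s=0.869357. N=√(6·6·2·24)=41.569219
k: max(0,(-1)−(0))=0 … min(3+(-1),3−(0))=2
  k=0: (−1)^1·41.5692/(12)·0.4942^5·0.8694^1 = -0.088763
  k=1: (−1)^2·41.5692/(4)·0.4942^3·0.8694^3 = +0.824088
  k=2: (−1)^3·41.5692/(12)·0.4942^1·0.8694^5 = -0.850101
d^3_{0,-1}(2.1078) = -0.088763 +0.824088 -0.850101 = -0.114777
|D^3_{0,-1}|² = |d^3_{0,-1}(β)|² = (-0.114777)² = 0.013174 (the z-rotation phases have unit modulus)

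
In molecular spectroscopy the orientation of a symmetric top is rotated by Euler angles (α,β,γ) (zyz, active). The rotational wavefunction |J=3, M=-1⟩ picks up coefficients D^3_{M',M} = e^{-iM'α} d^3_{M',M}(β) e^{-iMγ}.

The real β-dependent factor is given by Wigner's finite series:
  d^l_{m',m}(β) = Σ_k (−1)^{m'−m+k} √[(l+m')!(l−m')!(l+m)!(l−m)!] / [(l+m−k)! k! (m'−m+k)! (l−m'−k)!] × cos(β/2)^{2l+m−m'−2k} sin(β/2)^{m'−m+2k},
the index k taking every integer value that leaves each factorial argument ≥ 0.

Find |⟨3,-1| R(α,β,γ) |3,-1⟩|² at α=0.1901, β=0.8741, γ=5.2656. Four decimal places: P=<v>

P=0.0648

D^3_{-1,-1}(0.1901,0.8741,5.2656) = e^{-i·-1·0.1901}·d^3_{-1,-1}(0.8741)·e^{-i·-1·5.2656}. Compute d first:
Half-angle: c=0.906004, s=0.423269. N=√(2·24·2·24)=48.000000
k∈{0,1,2} keeps every argument non-negative
  k=0: (−1)^0·48.0000/(48)·0.9060^6·0.4233^0 = +0.553072
  k=1: (−1)^1·48.0000/(6)·0.9060^4·0.4233^2 = -0.965702
  k=2: (−1)^2·48.0000/(8)·0.9060^2·0.4233^4 = +0.158080
d^3_{-1,-1}(0.8741) = +0.553072 -0.965702 +0.158080 = -0.254550
|D^3_{-1,-1}|² = |d^3_{-1,-1}(β)|² = (-0.254550)² = 0.064796 (the z-rotation phases have unit modulus)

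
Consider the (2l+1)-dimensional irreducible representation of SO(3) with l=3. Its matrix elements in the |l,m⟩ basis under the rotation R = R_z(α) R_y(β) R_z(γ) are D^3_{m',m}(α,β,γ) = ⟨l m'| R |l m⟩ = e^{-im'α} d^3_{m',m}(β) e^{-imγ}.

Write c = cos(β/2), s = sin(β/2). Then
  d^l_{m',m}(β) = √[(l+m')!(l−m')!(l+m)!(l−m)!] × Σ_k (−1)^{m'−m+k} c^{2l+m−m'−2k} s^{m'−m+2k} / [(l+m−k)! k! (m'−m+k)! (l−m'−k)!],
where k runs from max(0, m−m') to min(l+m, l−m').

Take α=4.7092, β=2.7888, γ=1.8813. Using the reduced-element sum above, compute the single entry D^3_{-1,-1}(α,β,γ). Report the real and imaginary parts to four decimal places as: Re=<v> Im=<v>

Re=0.1584 Im=0.0503

D^3_{-1,-1}(4.7092,2.7888,1.8813) = e^{-i·-1·4.7092}·d^3_{-1,-1}(2.7888)·e^{-i·-1·1.8813}. Compute d first:
Half-angle: c=0.175483, s=0.984482. N=√(2·24·2·24)=48.000000
Admissible k: 0..2 (factorial args all ≥0)
  k=0: (−1)^0·48.0000/(48)·0.1755^6·0.9845^0 = +0.000029
  k=1: (−1)^1·48.0000/(6)·0.1755^4·0.9845^2 = -0.007353
  k=2: (−1)^2·48.0000/(8)·0.1755^2·0.9845^4 = +0.173561
d^3_{-1,-1}(2.7888) = +0.000029 -0.007353 +0.173561 = +0.166238
D = (-0.003189-0.999995i)·(+0.166238)·(-0.305538+0.952180i) = +0.158450+0.050287i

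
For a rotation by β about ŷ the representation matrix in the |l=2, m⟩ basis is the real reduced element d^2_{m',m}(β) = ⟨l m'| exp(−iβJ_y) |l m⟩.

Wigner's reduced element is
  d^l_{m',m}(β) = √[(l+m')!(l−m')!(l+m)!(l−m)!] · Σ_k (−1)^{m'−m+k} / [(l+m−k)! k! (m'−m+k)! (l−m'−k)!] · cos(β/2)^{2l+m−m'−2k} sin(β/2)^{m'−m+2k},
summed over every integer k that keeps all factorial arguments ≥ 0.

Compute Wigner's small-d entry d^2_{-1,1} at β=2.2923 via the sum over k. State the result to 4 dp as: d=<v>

d^2_{-1,1}(β=2.2923) via Wigner's sum:
c=cos(2.2923/2)=0.411999, s=sin(2.2923/2)=0.911185; N=√[1·6·6·1]=6.000000
k∈{2,3} keeps every argument non-negative
  k=2: (−1)^0·6.0000/(2)·0.4120^2·0.9112^2 = +0.422791
  k=3: (−1)^1·6.0000/(6)·0.4120^0·0.9112^4 = -0.689327
d^2_{-1,1}(2.2923) = +0.422791 -0.689327 = -0.266536

d=-0.2665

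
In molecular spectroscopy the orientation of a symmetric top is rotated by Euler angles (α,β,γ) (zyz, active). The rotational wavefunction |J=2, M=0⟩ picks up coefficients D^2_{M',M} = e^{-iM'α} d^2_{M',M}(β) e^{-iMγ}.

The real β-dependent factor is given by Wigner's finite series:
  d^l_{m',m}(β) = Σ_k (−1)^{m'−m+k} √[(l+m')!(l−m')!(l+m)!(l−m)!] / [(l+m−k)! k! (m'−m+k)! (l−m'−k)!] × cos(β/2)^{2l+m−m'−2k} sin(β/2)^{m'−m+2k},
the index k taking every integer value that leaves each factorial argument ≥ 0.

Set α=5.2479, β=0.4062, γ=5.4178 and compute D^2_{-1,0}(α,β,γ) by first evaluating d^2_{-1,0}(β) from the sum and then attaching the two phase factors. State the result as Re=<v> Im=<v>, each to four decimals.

Split into d^2_{-1,0}(β=0.4062) × two z-phases.
c=cos(0.4062/2)=0.979446, s=sin(0.4062/2)=0.201707; N=√[1·6·2·2]=4.898979
Admissible k: 1..2 (factorial args all ≥0)
  k=1: (−1)^0·4.8990/(2)·0.9794^3·0.2017^1 = +0.464234
  k=2: (−1)^1·4.8990/(2)·0.9794^1·0.2017^3 = -0.019689
d^2_{-1,0}(0.4062) = +0.464234 -0.019689 = +0.444546
Attach z-rotation phases: D = e^{-i(-1)(5.2479)}·(+0.444546)·e^{-i(0)(5.4178)} = +0.226843-0.382313i

Re=0.2268 Im=-0.3823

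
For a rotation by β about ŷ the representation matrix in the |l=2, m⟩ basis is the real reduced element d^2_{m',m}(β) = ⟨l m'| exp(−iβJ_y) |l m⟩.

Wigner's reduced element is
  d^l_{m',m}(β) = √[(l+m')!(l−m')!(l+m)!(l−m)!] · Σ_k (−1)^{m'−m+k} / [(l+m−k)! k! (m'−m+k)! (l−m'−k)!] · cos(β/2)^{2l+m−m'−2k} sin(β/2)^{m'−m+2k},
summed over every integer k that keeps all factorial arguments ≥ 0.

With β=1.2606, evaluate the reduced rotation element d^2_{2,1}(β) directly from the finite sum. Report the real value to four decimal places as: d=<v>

d=-0.6215

d^2_{2,1}(β=1.2606) via Wigner's sum:
With c≡cos(β/2)=0.807851 and s≡sin(β/2)=0.589387, N=[24·1·6·1]^{1/2}=12.000000
The bounds max(0,m−m')=0 and min(l+m,l−m')=0 give 1 term
  k=0: (−1)^1·12.0000/(6)·0.8079^3·0.5894^1 = -0.621476
d^2_{2,1}(1.2606) = -0.621476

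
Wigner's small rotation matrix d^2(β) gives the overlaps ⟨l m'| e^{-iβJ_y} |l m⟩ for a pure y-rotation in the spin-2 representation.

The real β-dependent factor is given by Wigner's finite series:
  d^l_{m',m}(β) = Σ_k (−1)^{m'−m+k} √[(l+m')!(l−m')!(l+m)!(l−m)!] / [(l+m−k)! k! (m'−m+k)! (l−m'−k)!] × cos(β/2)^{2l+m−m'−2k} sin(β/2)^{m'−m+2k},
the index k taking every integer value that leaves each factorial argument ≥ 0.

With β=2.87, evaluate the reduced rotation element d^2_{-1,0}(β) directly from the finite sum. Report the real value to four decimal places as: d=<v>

d^2_{-1,0}(β=2.87) via Wigner's sum:
c=cos(2.87/2)=0.135379, s=sin(2.87/2)=0.990794; N=√[1·6·2·2]=4.898979
Admissible k: 1..2 (factorial args all ≥0)
  k=1: (−1)^0·4.8990/(2)·0.1354^3·0.9908^1 = +0.006022
  k=2: (−1)^1·4.8990/(2)·0.1354^1·0.9908^3 = -0.322536
d^2_{-1,0}(2.87) = +0.006022 -0.322536 = -0.316514

d=-0.3165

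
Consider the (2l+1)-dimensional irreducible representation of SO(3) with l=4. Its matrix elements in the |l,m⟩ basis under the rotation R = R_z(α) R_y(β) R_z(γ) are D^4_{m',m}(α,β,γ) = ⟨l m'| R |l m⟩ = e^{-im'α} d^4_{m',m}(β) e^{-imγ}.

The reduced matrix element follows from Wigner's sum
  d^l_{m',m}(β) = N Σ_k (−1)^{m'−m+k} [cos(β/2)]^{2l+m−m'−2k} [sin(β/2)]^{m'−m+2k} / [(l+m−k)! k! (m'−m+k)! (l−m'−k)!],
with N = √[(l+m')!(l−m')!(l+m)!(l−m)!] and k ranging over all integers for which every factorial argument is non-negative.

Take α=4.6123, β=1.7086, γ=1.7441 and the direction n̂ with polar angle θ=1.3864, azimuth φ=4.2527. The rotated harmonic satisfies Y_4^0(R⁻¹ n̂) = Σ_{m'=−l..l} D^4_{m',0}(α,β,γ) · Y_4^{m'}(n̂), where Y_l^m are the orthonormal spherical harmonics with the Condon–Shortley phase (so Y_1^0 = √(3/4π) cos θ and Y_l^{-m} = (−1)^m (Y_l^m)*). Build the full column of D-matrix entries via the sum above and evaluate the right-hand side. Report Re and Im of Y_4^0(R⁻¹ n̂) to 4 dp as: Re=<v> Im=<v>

Need the full column D^4_{m',0} for m'=−4..4 at α=4.6123, β=1.7086, γ=1.7441.
cos(β/2)=0.656747, sin(β/2)=0.754111
d^4_{-4,0}: single k=4 term ⇒ +0.503364;  D = +0.463559-0.196184i
d^4_{-3,0}: k∈[3..4] ⇒ +0.619954 -0.817400 = -0.197446;  D = -0.058400-0.188612i
d^4_{-2,0}: k∈[2..4] ⇒ +0.432891 -1.522030 +0.752540 = -0.336598;  D = +0.329876-0.066930i
d^4_{-1,0}: k∈[1..4] ⇒ +0.177720 -1.405924 +1.853690 -0.407344 = +0.218142;  D = -0.021797-0.217050i
d^4_{0,0}: k∈[0..4] ⇒ +0.034608 -0.730092 +2.165886 -1.269196 +0.104589 = +0.305796;  D = +0.305796+0.000000i
d^4_{1,0}: k∈[0..3] ⇒ -0.177720 +1.405924 -1.853690 +0.407344 = -0.218142;  D = +0.021797-0.217050i
d^4_{2,0}: k∈[0..2] ⇒ +0.432891 -1.522030 +0.752540 = -0.336598;  D = +0.329876+0.066930i
d^4_{3,0}: k∈[0..1] ⇒ -0.619954 +0.817400 = +0.197446;  D = +0.058400-0.188612i
d^4_{4,0}: single k=0 term ⇒ +0.503364;  D = +0.463559+0.196184i
Y_4^{m'}(θ=1.3864,φ=4.2527) and Σ D·Y over m':
  (+0.4636-0.1962i)·(-0.1094+0.3985i)  (-0.0584-0.1886i)·(+0.2140-0.0415i)  (+0.3299-0.0669i)·(+0.1499+0.1966i)  (-0.0218-0.2171i)·(+0.1046-0.2113i)  (+0.3058+0.0000i)·(+0.2149+0.0000i)  (+0.0218-0.2171i)·(-0.1046-0.2113i)  (+0.3299+0.0669i)·(+0.1499-0.1966i)  (+0.0584-0.1886i)·(-0.2140-0.0415i)  (+0.4636+0.1962i)·(-0.1094-0.3985i)
Y_4^0(R⁻¹ n̂) = +0.108879+0.000000i

Re=0.1089 Im=0.0000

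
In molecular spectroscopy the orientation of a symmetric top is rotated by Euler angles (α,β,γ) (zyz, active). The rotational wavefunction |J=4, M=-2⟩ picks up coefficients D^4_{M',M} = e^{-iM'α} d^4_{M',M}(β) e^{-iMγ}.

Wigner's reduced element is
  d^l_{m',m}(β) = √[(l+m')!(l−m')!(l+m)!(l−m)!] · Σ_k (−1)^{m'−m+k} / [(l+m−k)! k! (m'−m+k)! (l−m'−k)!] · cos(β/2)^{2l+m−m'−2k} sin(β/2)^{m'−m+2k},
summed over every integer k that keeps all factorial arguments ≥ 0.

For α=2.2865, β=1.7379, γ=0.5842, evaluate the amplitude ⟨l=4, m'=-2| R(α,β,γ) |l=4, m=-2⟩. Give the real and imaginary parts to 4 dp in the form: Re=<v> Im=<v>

Re=0.3510 Im=-0.2113

First d^4_{-2,-2}(β=1.7379), then the phase factors e^{-i(-2)α} and e^{-i(-2)γ}:
Half-angle: c=0.645629, s=0.763651. N=√(2·720·2·720)=1440.000000
Admissible k: 0..2 (factorial args all ≥0)
  k=0: (−1)^0·1440.0000/(1440)·0.6456^8·0.7637^0 = +0.030190
  k=1: (−1)^1·1440.0000/(120)·0.6456^6·0.7637^2 = -0.506837
  k=2: (−1)^2·1440.0000/(96)·0.6456^4·0.7637^4 = +0.886346
d^4_{-2,-2}(1.7379) = +0.030190 -0.506837 +0.886346 = +0.409699
Phases: e^{-i·(-2)·2.2865}=-0.138938-0.990301i, e^{-i·(-2)·0.5842}=+0.391624+0.920125i ⇒ D=+0.351026-0.211268i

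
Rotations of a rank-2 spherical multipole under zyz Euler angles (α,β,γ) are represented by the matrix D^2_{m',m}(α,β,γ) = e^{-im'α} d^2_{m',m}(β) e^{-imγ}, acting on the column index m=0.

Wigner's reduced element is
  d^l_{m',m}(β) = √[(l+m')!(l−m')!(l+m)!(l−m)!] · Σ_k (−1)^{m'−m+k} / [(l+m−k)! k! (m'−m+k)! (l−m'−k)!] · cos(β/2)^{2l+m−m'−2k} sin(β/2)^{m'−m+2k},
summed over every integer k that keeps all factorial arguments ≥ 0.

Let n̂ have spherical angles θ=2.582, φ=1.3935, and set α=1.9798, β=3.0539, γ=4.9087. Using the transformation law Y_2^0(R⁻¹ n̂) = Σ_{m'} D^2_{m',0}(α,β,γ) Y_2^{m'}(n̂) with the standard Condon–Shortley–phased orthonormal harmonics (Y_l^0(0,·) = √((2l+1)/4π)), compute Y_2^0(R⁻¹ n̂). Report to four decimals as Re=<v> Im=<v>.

Re=0.4222 Im=0.0000

Need the full column D^2_{m',0} for m'=−2..2 at α=1.9798, β=3.0539, γ=4.9087.
cos(β/2)=0.043832, sin(β/2)=0.999039
d^2_{-2,0}: single k=2 term ⇒ +0.004697;  D = -0.003211-0.003428i
d^2_{-1,0}: k∈[1..2] ⇒ +0.000206 -0.107057 = -0.106851;  D = +0.042494-0.098038i
d^2_{0,0}: k∈[0..2] ⇒ +0.000004 -0.007670 +0.996161 = +0.988495;  D = +0.988495+0.000000i
d^2_{1,0}: k∈[0..1] ⇒ -0.000206 +0.107057 = +0.106851;  D = -0.042494-0.098038i
d^2_{2,0}: single k=0 term ⇒ +0.004697;  D = -0.003211+0.003428i
Y_2^{m'}(θ=2.582,φ=1.3935) and Σ D·Y over m':
  (-0.0032-0.0034i)·(-0.1021-0.0378i)  (+0.0425-0.0980i)·(-0.0613+0.3421i)  (+0.9885+0.0000i)·(+0.3642+0.0000i)  (-0.0425-0.0980i)·(+0.0613+0.3421i)  (-0.0032+0.0034i)·(-0.1021+0.0378i)
Y_2^0(R⁻¹ n̂) = +0.422233-0.000000i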